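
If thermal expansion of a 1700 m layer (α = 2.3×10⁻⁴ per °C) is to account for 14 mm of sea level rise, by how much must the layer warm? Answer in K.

ΔT = Δh/(αH) = 0.014 / (2.3×10⁻⁴ × 1700) ≈ 0.03581 K

about 0.036 K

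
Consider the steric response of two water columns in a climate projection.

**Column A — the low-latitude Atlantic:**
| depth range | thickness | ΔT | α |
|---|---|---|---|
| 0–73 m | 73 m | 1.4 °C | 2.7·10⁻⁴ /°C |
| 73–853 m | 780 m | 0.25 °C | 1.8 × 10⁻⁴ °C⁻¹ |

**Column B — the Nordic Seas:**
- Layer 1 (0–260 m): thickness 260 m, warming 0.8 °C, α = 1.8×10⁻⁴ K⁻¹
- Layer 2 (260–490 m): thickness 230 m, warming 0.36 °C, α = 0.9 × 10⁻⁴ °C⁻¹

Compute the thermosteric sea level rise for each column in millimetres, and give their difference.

A 73 × 2.7×10⁻⁴ × 1.4 = 0.027594 m
A 0.25 × 1.8×10⁻⁴ × 780 = 0.03510 m
A total: 0.062694 m
B Layer 1: 1.8×10⁻⁴ × 0.8 × 260 = 0.03744 m
B 260–490 m: 0.9×10⁻⁴ × 0.36 × 230 = 0.007452 m
B total: 0.044892 m
Difference: 0.062694 − 0.044892 = 0.017802 m

A: 63 mm; B: 45 mm; difference 18 mm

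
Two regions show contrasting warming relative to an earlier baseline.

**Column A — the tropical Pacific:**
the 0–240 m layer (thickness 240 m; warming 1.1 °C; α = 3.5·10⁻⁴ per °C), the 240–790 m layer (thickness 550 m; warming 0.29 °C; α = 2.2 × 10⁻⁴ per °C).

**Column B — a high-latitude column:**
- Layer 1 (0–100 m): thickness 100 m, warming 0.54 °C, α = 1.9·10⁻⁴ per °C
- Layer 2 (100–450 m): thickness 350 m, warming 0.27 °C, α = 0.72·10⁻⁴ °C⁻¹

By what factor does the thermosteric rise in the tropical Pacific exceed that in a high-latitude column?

7.47

A 0–240 m: 240 × 3.5×10⁻⁴ × 1.1 = 0.09240 m
A 240–790 m: 0.29 × 2.2×10⁻⁴ × 550 = 0.03509 m
A total: 0.12749 m
B 100 × 1.9×10⁻⁴ × 0.54 = 0.01026 m
B 100–450 m: 0.72×10⁻⁴ × 350 × 0.27 = 0.006804 m
B total: 0.017064 m
Ratio: 0.12749 / 0.017064 ≈ 7.471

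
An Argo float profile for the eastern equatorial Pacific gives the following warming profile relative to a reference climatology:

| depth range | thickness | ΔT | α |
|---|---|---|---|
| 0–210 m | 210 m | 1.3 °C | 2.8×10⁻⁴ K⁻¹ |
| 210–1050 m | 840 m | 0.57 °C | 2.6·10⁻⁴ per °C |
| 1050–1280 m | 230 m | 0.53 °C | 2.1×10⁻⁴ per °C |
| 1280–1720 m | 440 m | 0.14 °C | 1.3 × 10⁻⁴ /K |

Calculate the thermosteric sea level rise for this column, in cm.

0–210 m: 210 × 2.8×10⁻⁴ × 1.3 = 0.07644 m
210–1050 m: 840 × 2.6×10⁻⁴ × 0.57 = 0.124488 m
2.1×10⁻⁴ × 0.53 × 230 = 0.025599 m
440 × 1.3×10⁻⁴ × 0.14 = 0.008008 m
Δh = 0.07644 + 0.124488 + 0.025599 + 0.008008 = 0.234535 m ≈ 23 cm

23 cm of thermosteric rise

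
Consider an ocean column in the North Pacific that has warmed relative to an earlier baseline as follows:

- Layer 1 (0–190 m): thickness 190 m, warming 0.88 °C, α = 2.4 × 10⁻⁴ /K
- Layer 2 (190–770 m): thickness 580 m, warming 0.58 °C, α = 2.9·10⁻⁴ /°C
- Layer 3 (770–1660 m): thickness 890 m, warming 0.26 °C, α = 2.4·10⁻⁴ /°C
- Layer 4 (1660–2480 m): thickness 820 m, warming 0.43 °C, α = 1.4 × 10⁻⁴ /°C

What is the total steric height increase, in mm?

Layer 1: 0.88 × 2.4×10⁻⁴ × 190 = 0.040128 m
190–770 m: 0.58 × 580 × 2.9×10⁻⁴ = 0.097556 m
770–1660 m: 0.26 × 890 × 2.4×10⁻⁴ = 0.055536 m
0.43 × 1.4×10⁻⁴ × 820 = 0.049364 m
Δh = 0.040128 + 0.097556 + 0.055536 + 0.049364 = 0.242584 m

Δh ≈ 243 mm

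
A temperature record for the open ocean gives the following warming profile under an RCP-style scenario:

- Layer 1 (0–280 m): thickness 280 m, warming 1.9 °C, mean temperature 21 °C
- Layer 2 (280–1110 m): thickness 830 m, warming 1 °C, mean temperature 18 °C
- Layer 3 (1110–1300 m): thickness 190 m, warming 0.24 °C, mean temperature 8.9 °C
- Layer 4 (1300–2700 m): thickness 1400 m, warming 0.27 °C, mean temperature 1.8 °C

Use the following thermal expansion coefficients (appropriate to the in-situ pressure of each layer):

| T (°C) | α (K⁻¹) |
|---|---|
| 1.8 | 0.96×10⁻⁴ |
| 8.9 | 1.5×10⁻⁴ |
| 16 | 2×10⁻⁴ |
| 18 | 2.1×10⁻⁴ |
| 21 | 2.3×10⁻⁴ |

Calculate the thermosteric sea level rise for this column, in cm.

Layer 1 at 21 °C → α = 2.3×10⁻⁴ K⁻¹
Layer 2 at 18 °C → α = 2.1×10⁻⁴ K⁻¹
Layer 3 at 8.9 °C → α = 1.5×10⁻⁴ K⁻¹
Layer 4 at 1.8 °C → α = 0.96×10⁻⁴ K⁻¹
0–280 m: 2.3×10⁻⁴ × 1.9 × 280 = 0.12236 m
Layer 2: 830 × 2.1×10⁻⁴ × 1 = 0.17430 m
1110–1300 m: 190 × 0.24 × 1.5×10⁻⁴ = 0.00684 m
0.27 × 0.96×10⁻⁴ × 1400 = 0.036288 m
Δh = 0.12236 + 0.17430 + 0.00684 + 0.036288 = 0.339788 m ≈ 34.0 cm

34.0 cm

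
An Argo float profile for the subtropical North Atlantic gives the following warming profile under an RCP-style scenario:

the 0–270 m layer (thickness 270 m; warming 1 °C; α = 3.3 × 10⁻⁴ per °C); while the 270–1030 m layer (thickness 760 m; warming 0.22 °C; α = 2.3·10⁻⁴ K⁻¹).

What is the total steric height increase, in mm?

0–270 m: 270 × 3.3×10⁻⁴ × 1 = 0.08910 m
270–1030 m: 2.3×10⁻⁴ × 0.22 × 760 = 0.038456 m
Δh = 0.08910 + 0.038456 = 0.127556 m

Δh = 128 mm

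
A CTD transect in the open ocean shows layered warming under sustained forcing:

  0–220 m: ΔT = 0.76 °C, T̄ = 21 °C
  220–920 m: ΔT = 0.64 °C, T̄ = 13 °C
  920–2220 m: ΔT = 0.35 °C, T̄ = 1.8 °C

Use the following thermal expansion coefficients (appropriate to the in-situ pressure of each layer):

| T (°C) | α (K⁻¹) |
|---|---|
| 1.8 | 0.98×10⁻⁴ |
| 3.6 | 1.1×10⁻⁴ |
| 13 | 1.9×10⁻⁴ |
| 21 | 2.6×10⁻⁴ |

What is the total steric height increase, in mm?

Layer 1 at 21 °C → α = 2.6×10⁻⁴ K⁻¹
Layer 2 at 13 °C → α = 1.9×10⁻⁴ K⁻¹
Layer 3 at 1.8 °C → α = 0.98×10⁻⁴ K⁻¹
2.6×10⁻⁴ × 0.76 × 220 = 0.043472 m
220–920 m: 1.9×10⁻⁴ × 700 × 0.64 = 0.08512 m
0.35 × 1300 × 0.98×10⁻⁴ = 0.04459 m
Δh = 0.043472 + 0.08512 + 0.04459 = 0.173182 m

Δh ≈ 173 mm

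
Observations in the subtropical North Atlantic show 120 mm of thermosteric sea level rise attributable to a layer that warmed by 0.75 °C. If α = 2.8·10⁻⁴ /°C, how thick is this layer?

571 m

H = Δh/(αΔT) = 0.12 / (2.8×10⁻⁴ × 0.75) ≈ 571.4 m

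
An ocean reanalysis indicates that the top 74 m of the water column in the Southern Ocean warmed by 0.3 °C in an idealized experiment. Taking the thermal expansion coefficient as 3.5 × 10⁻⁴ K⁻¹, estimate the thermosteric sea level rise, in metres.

Δh = αΔT·H = 3.5×10⁻⁴ × 0.3 × 74 = 0.00777 m

Δh = 0.00777 m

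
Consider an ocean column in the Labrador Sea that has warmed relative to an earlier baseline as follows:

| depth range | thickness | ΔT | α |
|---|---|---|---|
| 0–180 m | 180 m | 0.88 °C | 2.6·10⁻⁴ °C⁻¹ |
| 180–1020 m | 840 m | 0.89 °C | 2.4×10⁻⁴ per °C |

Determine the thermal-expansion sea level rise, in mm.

0–180 m: 180 × 2.6×10⁻⁴ × 0.88 = 0.041184 m
Layer 2: 2.4×10⁻⁴ × 840 × 0.89 = 0.179424 m
Δh = 0.041184 + 0.179424 = 0.220608 m

221 mm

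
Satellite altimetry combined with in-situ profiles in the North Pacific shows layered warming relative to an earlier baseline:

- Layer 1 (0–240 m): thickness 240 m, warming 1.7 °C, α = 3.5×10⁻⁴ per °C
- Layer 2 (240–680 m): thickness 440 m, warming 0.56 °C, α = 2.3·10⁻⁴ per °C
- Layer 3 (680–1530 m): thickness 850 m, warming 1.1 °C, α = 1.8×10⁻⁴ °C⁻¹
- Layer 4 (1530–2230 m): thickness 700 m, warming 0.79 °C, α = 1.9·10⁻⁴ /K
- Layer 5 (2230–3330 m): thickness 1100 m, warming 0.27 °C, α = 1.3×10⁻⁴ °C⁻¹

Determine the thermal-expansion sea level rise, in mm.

Δh = 511 mm

0–240 m: 240 × 3.5×10⁻⁴ × 1.7 = 0.14280 m
Layer 2: 2.3×10⁻⁴ × 0.56 × 440 = 0.056672 m
850 × 1.8×10⁻⁴ × 1.1 = 0.16830 m
1.9×10⁻⁴ × 700 × 0.79 = 0.10507 m
0.27 × 1.3×10⁻⁴ × 1100 = 0.03861 m
Δh = 0.14280 + 0.056672 + 0.16830 + 0.10507 + 0.03861 = 0.511452 m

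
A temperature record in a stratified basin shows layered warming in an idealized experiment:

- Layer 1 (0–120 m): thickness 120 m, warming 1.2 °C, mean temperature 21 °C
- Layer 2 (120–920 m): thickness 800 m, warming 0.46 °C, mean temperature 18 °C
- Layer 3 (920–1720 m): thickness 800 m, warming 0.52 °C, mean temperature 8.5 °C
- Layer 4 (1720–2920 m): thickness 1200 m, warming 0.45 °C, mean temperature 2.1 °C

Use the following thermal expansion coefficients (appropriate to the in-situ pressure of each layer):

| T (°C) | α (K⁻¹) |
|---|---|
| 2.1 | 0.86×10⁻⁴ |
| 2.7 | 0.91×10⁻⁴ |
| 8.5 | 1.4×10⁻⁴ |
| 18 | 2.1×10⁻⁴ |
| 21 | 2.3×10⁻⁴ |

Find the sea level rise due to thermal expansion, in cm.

21.5 cm of thermosteric rise

Layer 1 at 21 °C → α = 2.3×10⁻⁴ K⁻¹
Layer 2 at 18 °C → α = 2.1×10⁻⁴ K⁻¹
Layer 3 at 8.5 °C → α = 1.4×10⁻⁴ K⁻¹
Layer 4 at 2.1 °C → α = 0.86×10⁻⁴ K⁻¹
120 × 2.3×10⁻⁴ × 1.2 = 0.03312 m
120–920 m: 800 × 0.46 × 2.1×10⁻⁴ = 0.07728 m
Layer 3: 800 × 1.4×10⁻⁴ × 0.52 = 0.05824 m
0.86×10⁻⁴ × 1200 × 0.45 = 0.04644 m
Δh = 0.03312 + 0.07728 + 0.05824 + 0.04644 = 0.21508 m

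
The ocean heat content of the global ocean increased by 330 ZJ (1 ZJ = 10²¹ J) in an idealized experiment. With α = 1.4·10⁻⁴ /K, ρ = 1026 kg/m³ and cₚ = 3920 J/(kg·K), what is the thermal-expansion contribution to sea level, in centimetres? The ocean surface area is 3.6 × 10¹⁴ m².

Per unit area: Q = 330×10²¹ / (3.6×10¹⁴) ≈ 9.167×10⁸ J/m²
Δh = αQ/(ρcₚ) = 1.4×10⁻⁴ × 9.167×10⁸ / (1026 × 3920) ≈ 0.03191 m

3.19 cm of thermosteric rise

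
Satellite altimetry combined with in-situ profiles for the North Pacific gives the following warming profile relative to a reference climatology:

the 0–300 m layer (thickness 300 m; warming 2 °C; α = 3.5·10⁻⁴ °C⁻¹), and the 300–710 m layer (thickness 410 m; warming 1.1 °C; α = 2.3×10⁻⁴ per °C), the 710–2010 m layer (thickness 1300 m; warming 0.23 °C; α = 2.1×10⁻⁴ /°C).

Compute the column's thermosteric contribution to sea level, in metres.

0–300 m: 2 × 300 × 3.5×10⁻⁴ = 0.21000 m
410 × 2.3×10⁻⁴ × 1.1 = 0.10373 m
Layer 3: 1300 × 2.1×10⁻⁴ × 0.23 = 0.06279 m
Δh = 0.21000 + 0.10373 + 0.06279 = 0.37652 m

about 0.377 m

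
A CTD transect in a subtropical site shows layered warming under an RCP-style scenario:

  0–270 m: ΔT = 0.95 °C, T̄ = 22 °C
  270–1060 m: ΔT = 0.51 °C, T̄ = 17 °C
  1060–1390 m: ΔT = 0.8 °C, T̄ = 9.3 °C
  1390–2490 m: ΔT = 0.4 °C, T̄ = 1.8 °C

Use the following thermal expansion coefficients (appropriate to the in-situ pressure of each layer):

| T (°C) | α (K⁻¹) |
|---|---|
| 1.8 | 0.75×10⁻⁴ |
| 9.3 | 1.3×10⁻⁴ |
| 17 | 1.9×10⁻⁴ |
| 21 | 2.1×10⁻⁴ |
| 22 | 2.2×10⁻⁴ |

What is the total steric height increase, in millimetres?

Δh ≈ 200 mm

Layer 1 at 22 °C → α = 2.2×10⁻⁴ K⁻¹
Layer 2 at 17 °C → α = 1.9×10⁻⁴ K⁻¹
Layer 3 at 9.3 °C → α = 1.3×10⁻⁴ K⁻¹
Layer 4 at 1.8 °C → α = 0.75×10⁻⁴ K⁻¹
0–270 m: 0.95 × 270 × 2.2×10⁻⁴ = 0.05643 m
0.51 × 1.9×10⁻⁴ × 790 = 0.076551 m
Layer 3: 330 × 1.3×10⁻⁴ × 0.8 = 0.03432 m
0.4 × 0.75×10⁻⁴ × 1100 = 0.03300 m
Δh = 0.05643 + 0.076551 + 0.03432 + 0.03300 = 0.200301 m ≈ 200 mm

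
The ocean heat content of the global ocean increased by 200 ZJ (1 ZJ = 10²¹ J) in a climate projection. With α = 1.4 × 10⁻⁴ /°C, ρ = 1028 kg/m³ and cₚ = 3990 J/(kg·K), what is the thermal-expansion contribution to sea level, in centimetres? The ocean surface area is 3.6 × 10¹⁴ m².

1.90 cm of thermosteric rise

Per unit area: Q = 200×10²¹ / (3.6×10¹⁴) ≈ 5.556×10⁸ J/m²
Δh = αQ/(ρcₚ) = 1.4×10⁻⁴ × 5.556×10⁸ / (1028 × 3990) ≈ 0.018964 m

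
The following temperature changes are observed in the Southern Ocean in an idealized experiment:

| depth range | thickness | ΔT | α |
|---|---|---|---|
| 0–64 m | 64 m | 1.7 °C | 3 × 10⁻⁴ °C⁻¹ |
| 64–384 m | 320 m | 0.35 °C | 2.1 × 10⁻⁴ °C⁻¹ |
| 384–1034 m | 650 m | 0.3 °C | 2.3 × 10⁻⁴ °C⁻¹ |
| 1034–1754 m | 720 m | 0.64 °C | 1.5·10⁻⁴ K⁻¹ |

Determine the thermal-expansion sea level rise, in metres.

0–64 m: 64 × 3×10⁻⁴ × 1.7 = 0.03264 m
2.1×10⁻⁴ × 320 × 0.35 = 0.02352 m
Layer 3: 2.3×10⁻⁴ × 650 × 0.3 = 0.04485 m
1034–1754 m: 1.5×10⁻⁴ × 720 × 0.64 = 0.06912 m
Δh = 0.03264 + 0.02352 + 0.04485 + 0.06912 = 0.17013 m

Δh = 0.17 m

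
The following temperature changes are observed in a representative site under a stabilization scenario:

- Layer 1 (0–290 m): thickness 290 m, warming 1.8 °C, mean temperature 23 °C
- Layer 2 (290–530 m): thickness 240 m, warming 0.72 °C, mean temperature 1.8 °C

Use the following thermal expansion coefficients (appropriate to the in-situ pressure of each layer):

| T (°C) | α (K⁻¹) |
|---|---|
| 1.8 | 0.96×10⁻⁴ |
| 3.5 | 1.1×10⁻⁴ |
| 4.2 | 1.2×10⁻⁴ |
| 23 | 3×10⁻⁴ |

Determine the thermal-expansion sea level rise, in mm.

Layer 1 at 23 °C → α = 3×10⁻⁴ K⁻¹
Layer 2 at 1.8 °C → α = 0.96×10⁻⁴ K⁻¹
290 × 1.8 × 3×10⁻⁴ = 0.15660 m
Layer 2: 240 × 0.72 × 0.96×10⁻⁴ = 0.0165888 m
Δh = 0.15660 + 0.0165888 = 0.1731888 m

about 170 mm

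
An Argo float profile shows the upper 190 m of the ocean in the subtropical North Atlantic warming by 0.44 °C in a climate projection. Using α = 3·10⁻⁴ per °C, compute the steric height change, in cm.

Δh = 2.51 cm

Δh = αΔT·H = 3×10⁻⁴ × 0.44 × 190 = 0.02508 m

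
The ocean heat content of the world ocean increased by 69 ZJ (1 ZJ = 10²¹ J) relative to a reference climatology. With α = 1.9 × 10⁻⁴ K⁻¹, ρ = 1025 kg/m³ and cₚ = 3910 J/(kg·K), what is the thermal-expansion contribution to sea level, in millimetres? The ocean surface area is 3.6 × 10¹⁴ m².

Δh = 9.09 mm

Per unit area: Q = 69×10²¹ / (3.6×10¹⁴) ≈ 1.917×10⁸ J/m²
Δh = αQ/(ρcₚ) = 1.9×10⁻⁴ × 1.917×10⁸ / (1025 × 3910) ≈ 0.0090881 m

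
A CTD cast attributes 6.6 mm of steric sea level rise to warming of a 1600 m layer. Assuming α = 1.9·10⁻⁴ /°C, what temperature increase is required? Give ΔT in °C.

0.0217 °C

ΔT = Δh/(αH) = 0.0066 / (1.9×10⁻⁴ × 1600) ≈ 0.02171 °C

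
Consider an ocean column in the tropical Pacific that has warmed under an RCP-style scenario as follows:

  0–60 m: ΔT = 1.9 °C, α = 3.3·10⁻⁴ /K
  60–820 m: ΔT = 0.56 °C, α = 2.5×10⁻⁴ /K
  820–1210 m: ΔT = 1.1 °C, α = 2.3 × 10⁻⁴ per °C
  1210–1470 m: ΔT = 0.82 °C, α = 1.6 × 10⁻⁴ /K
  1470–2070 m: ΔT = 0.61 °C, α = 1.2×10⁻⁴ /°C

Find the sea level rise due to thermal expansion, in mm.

0–60 m: 3.3×10⁻⁴ × 1.9 × 60 = 0.03762 m
60–820 m: 0.56 × 2.5×10⁻⁴ × 760 = 0.10640 m
2.3×10⁻⁴ × 1.1 × 390 = 0.09867 m
0.82 × 1.6×10⁻⁴ × 260 = 0.034112 m
1.2×10⁻⁴ × 600 × 0.61 = 0.04392 m
Δh = 0.03762 + 0.10640 + 0.09867 + 0.034112 + 0.04392 = 0.320722 m ≈ 321 mm

Δh = 321 mm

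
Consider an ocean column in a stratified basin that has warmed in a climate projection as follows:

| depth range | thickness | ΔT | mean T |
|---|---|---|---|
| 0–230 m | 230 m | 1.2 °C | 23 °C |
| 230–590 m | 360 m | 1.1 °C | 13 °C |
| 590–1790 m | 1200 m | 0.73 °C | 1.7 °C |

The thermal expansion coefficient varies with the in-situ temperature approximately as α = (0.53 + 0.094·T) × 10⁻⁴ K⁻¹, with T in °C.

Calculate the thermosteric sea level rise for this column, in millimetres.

Layer 1: α = (0.53 + 0.094×23)×10⁻⁴ = 2.692×10⁻⁴ K⁻¹
Layer 2: α = (0.53 + 0.094×13)×10⁻⁴ = 1.752×10⁻⁴ K⁻¹
Layer 3: α = (0.53 + 0.094×1.7)×10⁻⁴ = 0.6898×10⁻⁴ K⁻¹
0–230 m: 2.692×10⁻⁴ × 230 × 1.2 = 0.0742992 m
230–590 m: 1.1 × 360 × 1.752×10⁻⁴ = 0.0693792 m
590–1790 m: 0.73 × 0.6898×10⁻⁴ × 1200 = 0.06042648 m
Δh = 0.0742992 + 0.0693792 + 0.06042648 = 0.20410488 m

200 mm of thermosteric rise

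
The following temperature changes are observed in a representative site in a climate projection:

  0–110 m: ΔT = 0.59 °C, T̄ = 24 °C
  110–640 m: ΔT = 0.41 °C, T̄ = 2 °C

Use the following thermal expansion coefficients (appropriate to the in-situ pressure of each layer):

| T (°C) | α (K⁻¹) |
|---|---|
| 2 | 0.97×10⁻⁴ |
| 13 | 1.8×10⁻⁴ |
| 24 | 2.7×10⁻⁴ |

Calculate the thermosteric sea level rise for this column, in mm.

Layer 1 at 24 °C → α = 2.7×10⁻⁴ K⁻¹
Layer 2 at 2 °C → α = 0.97×10⁻⁴ K⁻¹
0–110 m: 0.59 × 2.7×10⁻⁴ × 110 = 0.017523 m
Layer 2: 0.41 × 0.97×10⁻⁴ × 530 = 0.0210781 m
Δh = 0.017523 + 0.0210781 = 0.0386011 m

38.6 mm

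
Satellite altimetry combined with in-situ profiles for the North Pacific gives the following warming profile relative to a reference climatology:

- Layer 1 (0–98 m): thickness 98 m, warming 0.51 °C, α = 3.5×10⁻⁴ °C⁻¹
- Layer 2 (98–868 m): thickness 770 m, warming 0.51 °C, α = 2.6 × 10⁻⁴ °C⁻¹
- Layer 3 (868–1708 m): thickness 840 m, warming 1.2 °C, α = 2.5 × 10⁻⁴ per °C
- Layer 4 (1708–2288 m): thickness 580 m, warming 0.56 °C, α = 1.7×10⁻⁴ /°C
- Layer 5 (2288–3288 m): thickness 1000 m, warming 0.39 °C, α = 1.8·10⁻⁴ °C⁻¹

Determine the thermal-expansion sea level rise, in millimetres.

Layer 1: 3.5×10⁻⁴ × 0.51 × 98 = 0.017493 m
Layer 2: 0.51 × 2.6×10⁻⁴ × 770 = 0.102102 m
840 × 2.5×10⁻⁴ × 1.2 = 0.25200 m
1.7×10⁻⁴ × 580 × 0.56 = 0.055216 m
2288–3288 m: 1.8×10⁻⁴ × 1000 × 0.39 = 0.07020 m
Δh = 0.017493 + 0.102102 + 0.25200 + 0.055216 + 0.07020 = 0.497011 m

Δh ≈ 497 mm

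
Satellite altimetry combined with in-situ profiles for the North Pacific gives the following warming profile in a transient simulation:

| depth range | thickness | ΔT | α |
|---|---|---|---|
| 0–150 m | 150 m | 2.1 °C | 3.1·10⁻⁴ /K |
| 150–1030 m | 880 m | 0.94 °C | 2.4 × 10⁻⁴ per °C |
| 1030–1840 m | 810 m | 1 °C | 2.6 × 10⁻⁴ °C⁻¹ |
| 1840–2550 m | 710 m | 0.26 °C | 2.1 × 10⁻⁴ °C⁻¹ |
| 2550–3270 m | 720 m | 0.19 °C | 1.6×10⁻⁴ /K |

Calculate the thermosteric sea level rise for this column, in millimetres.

Δh ≈ 567 mm

0–150 m: 3.1×10⁻⁴ × 150 × 2.1 = 0.09765 m
2.4×10⁻⁴ × 880 × 0.94 = 0.198528 m
Layer 3: 810 × 2.6×10⁻⁴ × 1 = 0.21060 m
1840–2550 m: 2.1×10⁻⁴ × 0.26 × 710 = 0.038766 m
1.6×10⁻⁴ × 0.19 × 720 = 0.021888 m
Δh = 0.09765 + 0.198528 + 0.21060 + 0.038766 + 0.021888 = 0.567432 m ≈ 567 mm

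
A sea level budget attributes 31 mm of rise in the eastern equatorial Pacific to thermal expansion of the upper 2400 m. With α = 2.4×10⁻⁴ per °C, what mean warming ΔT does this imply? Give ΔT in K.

about 0.0538 K

ΔT = Δh/(αH) = 0.031 / (2.4×10⁻⁴ × 2400) ≈ 0.05382 K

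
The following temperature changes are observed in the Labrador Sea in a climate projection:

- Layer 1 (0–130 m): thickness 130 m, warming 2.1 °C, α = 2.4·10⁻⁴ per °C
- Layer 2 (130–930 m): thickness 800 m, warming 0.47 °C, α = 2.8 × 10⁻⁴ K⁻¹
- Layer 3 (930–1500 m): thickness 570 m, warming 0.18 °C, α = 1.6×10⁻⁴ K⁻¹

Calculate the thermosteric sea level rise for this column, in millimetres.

about 187 mm

Layer 1: 2.1 × 130 × 2.4×10⁻⁴ = 0.06552 m
Layer 2: 2.8×10⁻⁴ × 800 × 0.47 = 0.10528 m
930–1500 m: 1.6×10⁻⁴ × 0.18 × 570 = 0.016416 m
Δh = 0.06552 + 0.10528 + 0.016416 = 0.187216 m ≈ 187 mm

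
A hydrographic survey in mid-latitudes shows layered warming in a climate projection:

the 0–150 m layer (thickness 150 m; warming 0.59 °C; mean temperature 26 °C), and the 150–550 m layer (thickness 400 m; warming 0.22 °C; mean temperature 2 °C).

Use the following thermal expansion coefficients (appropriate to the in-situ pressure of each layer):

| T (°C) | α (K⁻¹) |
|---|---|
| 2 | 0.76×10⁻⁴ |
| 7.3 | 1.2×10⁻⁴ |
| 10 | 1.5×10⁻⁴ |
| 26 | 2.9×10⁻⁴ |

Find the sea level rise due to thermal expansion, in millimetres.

Δh = 32.4 mm

Layer 1 at 26 °C → α = 2.9×10⁻⁴ K⁻¹
Layer 2 at 2 °C → α = 0.76×10⁻⁴ K⁻¹
Layer 1: 0.59 × 2.9×10⁻⁴ × 150 = 0.025665 m
150–550 m: 0.76×10⁻⁴ × 400 × 0.22 = 0.006688 m
Δh = 0.025665 + 0.006688 = 0.032353 m ≈ 32.4 mm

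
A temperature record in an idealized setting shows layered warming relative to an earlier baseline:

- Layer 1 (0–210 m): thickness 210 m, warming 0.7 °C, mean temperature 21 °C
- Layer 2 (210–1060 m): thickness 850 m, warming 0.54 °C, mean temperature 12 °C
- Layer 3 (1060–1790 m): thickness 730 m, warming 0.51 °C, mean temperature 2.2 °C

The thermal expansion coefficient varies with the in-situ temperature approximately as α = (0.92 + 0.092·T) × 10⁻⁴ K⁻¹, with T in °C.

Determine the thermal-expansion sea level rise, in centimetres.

about 17.7 cm

Layer 1: α = (0.92 + 0.092×21)×10⁻⁴ = 2.852×10⁻⁴ K⁻¹
Layer 2: α = (0.92 + 0.092×12)×10⁻⁴ = 2.024×10⁻⁴ K⁻¹
Layer 3: α = (0.92 + 0.092×2.2)×10⁻⁴ = 1.1224×10⁻⁴ K⁻¹
0–210 m: 2.852×10⁻⁴ × 0.7 × 210 = 0.0419244 m
0.54 × 2.024×10⁻⁴ × 850 = 0.0929016 m
1.1224×10⁻⁴ × 730 × 0.51 = 0.041786952 m
Δh = 0.0419244 + 0.0929016 + 0.041786952 = 0.176612952 m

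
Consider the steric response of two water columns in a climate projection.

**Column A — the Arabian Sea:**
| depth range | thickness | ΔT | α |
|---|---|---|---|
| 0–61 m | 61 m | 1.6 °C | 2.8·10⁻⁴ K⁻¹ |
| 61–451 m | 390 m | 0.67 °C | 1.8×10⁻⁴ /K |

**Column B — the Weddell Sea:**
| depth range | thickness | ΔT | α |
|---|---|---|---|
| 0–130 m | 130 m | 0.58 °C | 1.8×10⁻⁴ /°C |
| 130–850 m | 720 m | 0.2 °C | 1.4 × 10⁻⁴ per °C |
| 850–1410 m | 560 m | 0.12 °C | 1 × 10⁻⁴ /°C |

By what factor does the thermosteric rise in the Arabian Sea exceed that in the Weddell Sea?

1.84

A 0–61 m: 1.6 × 2.8×10⁻⁴ × 61 = 0.027328 m
A 1.8×10⁻⁴ × 390 × 0.67 = 0.047034 m
A total: 0.074362 m
B Layer 1: 1.8×10⁻⁴ × 0.58 × 130 = 0.013572 m
B Layer 2: 0.2 × 720 × 1.4×10⁻⁴ = 0.02016 m
B 850–1410 m: 0.12 × 560 × 1×10⁻⁴ = 0.00672 m
B total: 0.040452 m
Ratio: 0.074362 / 0.040452 ≈ 1.838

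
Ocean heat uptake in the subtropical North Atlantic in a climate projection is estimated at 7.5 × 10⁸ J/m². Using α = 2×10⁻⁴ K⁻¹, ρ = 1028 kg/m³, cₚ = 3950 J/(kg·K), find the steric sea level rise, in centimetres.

Δh = αQ/(ρcₚ) = 2×10⁻⁴ × 7.5×10⁸ / (1028 × 3950) ≈ 0.03694 m

3.69 cm of thermosteric rise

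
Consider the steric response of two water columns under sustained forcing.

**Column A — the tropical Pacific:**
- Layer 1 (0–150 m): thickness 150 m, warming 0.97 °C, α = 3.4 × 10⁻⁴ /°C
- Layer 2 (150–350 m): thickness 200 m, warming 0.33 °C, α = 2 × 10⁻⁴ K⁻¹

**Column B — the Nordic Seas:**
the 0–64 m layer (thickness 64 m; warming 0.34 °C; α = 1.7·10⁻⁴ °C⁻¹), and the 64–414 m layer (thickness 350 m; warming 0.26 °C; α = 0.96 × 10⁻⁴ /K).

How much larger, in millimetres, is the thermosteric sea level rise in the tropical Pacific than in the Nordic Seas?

50.2 mm larger

A 3.4×10⁻⁴ × 0.97 × 150 = 0.04947 m
A 150–350 m: 200 × 2×10⁻⁴ × 0.33 = 0.01320 m
A total: 0.06267 m
B 1.7×10⁻⁴ × 64 × 0.34 = 0.0036992 m
B 64–414 m: 0.96×10⁻⁴ × 0.26 × 350 = 0.008736 m
B total: 0.0124352 m
Difference: 0.06267 − 0.0124352 = 0.0502348 m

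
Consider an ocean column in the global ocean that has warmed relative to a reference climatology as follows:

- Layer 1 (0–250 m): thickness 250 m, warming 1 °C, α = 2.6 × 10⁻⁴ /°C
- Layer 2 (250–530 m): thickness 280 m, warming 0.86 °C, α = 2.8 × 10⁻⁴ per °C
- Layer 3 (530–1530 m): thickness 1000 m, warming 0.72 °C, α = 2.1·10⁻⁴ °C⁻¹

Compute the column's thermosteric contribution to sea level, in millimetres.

Layer 1: 1 × 2.6×10⁻⁴ × 250 = 0.06500 m
250–530 m: 280 × 2.8×10⁻⁴ × 0.86 = 0.067424 m
530–1530 m: 0.72 × 2.1×10⁻⁴ × 1000 = 0.15120 m
Δh = 0.06500 + 0.067424 + 0.15120 = 0.283624 m ≈ 284 mm

Δh ≈ 284 mm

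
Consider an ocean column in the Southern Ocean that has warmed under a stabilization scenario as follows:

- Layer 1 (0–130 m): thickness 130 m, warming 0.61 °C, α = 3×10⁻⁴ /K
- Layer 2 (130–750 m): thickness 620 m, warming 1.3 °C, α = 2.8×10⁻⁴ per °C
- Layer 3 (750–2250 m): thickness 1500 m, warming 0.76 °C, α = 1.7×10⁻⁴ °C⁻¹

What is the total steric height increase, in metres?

0.443 m of thermosteric rise

Layer 1: 130 × 0.61 × 3×10⁻⁴ = 0.02379 m
Layer 2: 1.3 × 620 × 2.8×10⁻⁴ = 0.22568 m
750–2250 m: 0.76 × 1.7×10⁻⁴ × 1500 = 0.19380 m
Δh = 0.02379 + 0.22568 + 0.19380 = 0.44327 m ≈ 0.443 m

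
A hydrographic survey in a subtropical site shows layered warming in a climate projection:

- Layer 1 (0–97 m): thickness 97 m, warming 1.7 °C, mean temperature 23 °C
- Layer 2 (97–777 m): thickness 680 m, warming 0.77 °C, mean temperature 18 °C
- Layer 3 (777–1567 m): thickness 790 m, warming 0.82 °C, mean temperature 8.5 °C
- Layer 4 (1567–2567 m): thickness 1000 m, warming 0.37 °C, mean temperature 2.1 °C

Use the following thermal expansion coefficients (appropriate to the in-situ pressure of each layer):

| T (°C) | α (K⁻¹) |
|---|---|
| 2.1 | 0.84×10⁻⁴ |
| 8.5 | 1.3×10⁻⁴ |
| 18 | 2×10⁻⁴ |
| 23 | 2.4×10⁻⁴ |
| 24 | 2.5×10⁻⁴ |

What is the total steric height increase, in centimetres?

Layer 1 at 23 °C → α = 2.4×10⁻⁴ K⁻¹
Layer 2 at 18 °C → α = 2×10⁻⁴ K⁻¹
Layer 3 at 8.5 °C → α = 1.3×10⁻⁴ K⁻¹
Layer 4 at 2.1 °C → α = 0.84×10⁻⁴ K⁻¹
Layer 1: 2.4×10⁻⁴ × 97 × 1.7 = 0.039576 m
Layer 2: 0.77 × 2×10⁻⁴ × 680 = 0.10472 m
790 × 1.3×10⁻⁴ × 0.82 = 0.084214 m
1000 × 0.84×10⁻⁴ × 0.37 = 0.03108 m
Δh = 0.039576 + 0.10472 + 0.084214 + 0.03108 = 0.25959 m ≈ 26 cm

26 cm of thermosteric rise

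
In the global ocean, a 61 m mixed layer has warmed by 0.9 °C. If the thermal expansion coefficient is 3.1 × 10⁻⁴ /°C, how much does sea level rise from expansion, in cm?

Δh = αΔT·H = 3.1×10⁻⁴ × 0.9 × 61 = 0.017019 m

Δh ≈ 1.70 cm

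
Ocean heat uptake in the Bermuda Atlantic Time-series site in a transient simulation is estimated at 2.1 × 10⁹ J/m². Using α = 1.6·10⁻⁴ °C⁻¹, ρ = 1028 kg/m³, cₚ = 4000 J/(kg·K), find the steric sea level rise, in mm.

about 81.7 mm

Δh = αQ/(ρcₚ) = 1.6×10⁻⁴ × 2.1×10⁹ / (1028 × 4000) ≈ 0.081712 m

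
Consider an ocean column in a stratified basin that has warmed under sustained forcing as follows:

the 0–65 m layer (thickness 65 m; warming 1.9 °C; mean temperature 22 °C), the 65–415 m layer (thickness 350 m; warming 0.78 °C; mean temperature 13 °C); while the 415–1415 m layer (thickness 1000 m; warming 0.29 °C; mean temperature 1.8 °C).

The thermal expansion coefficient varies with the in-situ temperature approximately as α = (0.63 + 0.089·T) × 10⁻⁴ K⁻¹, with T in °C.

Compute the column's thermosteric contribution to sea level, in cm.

Layer 1: α = (0.63 + 0.089×22)×10⁻⁴ = 2.588×10⁻⁴ K⁻¹
Layer 2: α = (0.63 + 0.089×13)×10⁻⁴ = 1.787×10⁻⁴ K⁻¹
Layer 3: α = (0.63 + 0.089×1.8)×10⁻⁴ = 0.7902×10⁻⁴ K⁻¹
0–65 m: 65 × 2.588×10⁻⁴ × 1.9 = 0.0319618 m
0.78 × 350 × 1.787×10⁻⁴ = 0.0487851 m
415–1415 m: 0.7902×10⁻⁴ × 0.29 × 1000 = 0.0229158 m
Δh = 0.0319618 + 0.0487851 + 0.0229158 = 0.1036627 m ≈ 10.4 cm

10.4 cm of thermosteric rise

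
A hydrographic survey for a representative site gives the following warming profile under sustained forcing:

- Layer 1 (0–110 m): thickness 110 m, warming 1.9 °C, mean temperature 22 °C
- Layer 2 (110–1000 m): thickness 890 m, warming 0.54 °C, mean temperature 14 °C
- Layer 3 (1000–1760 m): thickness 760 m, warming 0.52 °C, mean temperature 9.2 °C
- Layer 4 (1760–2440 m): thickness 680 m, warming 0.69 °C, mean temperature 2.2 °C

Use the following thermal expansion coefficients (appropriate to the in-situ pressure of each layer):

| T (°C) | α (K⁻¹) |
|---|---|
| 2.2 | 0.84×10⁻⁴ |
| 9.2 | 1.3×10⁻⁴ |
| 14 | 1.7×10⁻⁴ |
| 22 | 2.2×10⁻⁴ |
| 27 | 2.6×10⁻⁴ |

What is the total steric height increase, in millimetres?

Layer 1 at 22 °C → α = 2.2×10⁻⁴ K⁻¹
Layer 2 at 14 °C → α = 1.7×10⁻⁴ K⁻¹
Layer 3 at 9.2 °C → α = 1.3×10⁻⁴ K⁻¹
Layer 4 at 2.2 °C → α = 0.84×10⁻⁴ K⁻¹
0–110 m: 110 × 1.9 × 2.2×10⁻⁴ = 0.04598 m
110–1000 m: 890 × 1.7×10⁻⁴ × 0.54 = 0.081702 m
1000–1760 m: 760 × 0.52 × 1.3×10⁻⁴ = 0.051376 m
0.84×10⁻⁴ × 0.69 × 680 = 0.0394128 m
Δh = 0.04598 + 0.081702 + 0.051376 + 0.0394128 = 0.2184708 m

about 218 mm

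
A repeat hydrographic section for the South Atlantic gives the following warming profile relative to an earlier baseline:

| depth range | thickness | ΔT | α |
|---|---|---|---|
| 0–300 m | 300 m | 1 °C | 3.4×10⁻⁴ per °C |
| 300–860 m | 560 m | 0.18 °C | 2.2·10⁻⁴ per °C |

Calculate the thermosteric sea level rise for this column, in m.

Δh ≈ 0.124 m

Layer 1: 3.4×10⁻⁴ × 300 × 1 = 0.10200 m
300–860 m: 0.18 × 2.2×10⁻⁴ × 560 = 0.022176 m
Δh = 0.10200 + 0.022176 = 0.124176 m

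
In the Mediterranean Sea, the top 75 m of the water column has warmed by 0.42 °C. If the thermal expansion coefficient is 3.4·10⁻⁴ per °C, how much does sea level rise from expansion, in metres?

Δh ≈ 0.0107 m

Δh = αΔT·H = 3.4×10⁻⁴ × 0.42 × 75 = 0.01071 m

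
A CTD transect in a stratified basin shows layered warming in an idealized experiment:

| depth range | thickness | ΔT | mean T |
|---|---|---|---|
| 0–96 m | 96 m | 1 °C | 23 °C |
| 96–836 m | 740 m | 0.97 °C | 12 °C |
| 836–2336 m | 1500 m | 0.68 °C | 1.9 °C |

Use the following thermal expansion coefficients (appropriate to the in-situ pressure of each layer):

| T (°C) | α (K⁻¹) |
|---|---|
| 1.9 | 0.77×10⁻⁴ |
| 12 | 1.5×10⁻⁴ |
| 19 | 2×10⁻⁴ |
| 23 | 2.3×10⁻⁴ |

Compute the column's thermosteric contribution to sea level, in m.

Layer 1 at 23 °C → α = 2.3×10⁻⁴ K⁻¹
Layer 2 at 12 °C → α = 1.5×10⁻⁴ K⁻¹
Layer 3 at 1.9 °C → α = 0.77×10⁻⁴ K⁻¹
Layer 1: 1 × 2.3×10⁻⁴ × 96 = 0.02208 m
740 × 0.97 × 1.5×10⁻⁴ = 0.10767 m
1500 × 0.68 × 0.77×10⁻⁴ = 0.07854 m
Δh = 0.02208 + 0.10767 + 0.07854 = 0.20829 m ≈ 0.208 m

0.208 m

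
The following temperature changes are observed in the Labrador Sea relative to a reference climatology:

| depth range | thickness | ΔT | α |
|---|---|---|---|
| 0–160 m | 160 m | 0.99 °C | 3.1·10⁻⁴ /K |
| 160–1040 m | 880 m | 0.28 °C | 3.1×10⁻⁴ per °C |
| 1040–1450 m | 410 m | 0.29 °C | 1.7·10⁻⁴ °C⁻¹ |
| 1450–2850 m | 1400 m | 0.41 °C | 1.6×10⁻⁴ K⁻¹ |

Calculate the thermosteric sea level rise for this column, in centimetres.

0–160 m: 160 × 3.1×10⁻⁴ × 0.99 = 0.049104 m
880 × 3.1×10⁻⁴ × 0.28 = 0.076384 m
410 × 1.7×10⁻⁴ × 0.29 = 0.020213 m
Layer 4: 1.6×10⁻⁴ × 1400 × 0.41 = 0.09184 m
Δh = 0.049104 + 0.076384 + 0.020213 + 0.09184 = 0.237541 m ≈ 23.8 cm

Δh ≈ 23.8 cm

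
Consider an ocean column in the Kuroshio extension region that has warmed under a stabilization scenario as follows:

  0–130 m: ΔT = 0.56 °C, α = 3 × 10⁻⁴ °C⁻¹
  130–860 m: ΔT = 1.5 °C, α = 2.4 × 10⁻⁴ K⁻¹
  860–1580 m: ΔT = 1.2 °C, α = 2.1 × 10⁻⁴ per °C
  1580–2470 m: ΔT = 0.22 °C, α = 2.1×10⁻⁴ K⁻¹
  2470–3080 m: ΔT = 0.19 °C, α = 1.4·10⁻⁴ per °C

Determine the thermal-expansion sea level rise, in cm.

52.3 cm

Layer 1: 0.56 × 3×10⁻⁴ × 130 = 0.02184 m
Layer 2: 730 × 1.5 × 2.4×10⁻⁴ = 0.26280 m
Layer 3: 1.2 × 720 × 2.1×10⁻⁴ = 0.18144 m
0.22 × 2.1×10⁻⁴ × 890 = 0.041118 m
Layer 5: 610 × 0.19 × 1.4×10⁻⁴ = 0.016226 m
Δh = 0.02184 + 0.26280 + 0.18144 + 0.041118 + 0.016226 = 0.523424 m ≈ 52.3 cm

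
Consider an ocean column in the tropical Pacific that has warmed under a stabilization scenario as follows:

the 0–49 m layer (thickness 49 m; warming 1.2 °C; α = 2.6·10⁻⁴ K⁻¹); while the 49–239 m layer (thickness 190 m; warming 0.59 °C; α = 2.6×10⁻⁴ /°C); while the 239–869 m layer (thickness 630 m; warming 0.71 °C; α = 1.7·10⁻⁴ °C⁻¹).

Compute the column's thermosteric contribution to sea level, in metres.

2.6×10⁻⁴ × 49 × 1.2 = 0.015288 m
190 × 0.59 × 2.6×10⁻⁴ = 0.029146 m
630 × 0.71 × 1.7×10⁻⁴ = 0.076041 m
Δh = 0.015288 + 0.029146 + 0.076041 = 0.120475 m

0.120 m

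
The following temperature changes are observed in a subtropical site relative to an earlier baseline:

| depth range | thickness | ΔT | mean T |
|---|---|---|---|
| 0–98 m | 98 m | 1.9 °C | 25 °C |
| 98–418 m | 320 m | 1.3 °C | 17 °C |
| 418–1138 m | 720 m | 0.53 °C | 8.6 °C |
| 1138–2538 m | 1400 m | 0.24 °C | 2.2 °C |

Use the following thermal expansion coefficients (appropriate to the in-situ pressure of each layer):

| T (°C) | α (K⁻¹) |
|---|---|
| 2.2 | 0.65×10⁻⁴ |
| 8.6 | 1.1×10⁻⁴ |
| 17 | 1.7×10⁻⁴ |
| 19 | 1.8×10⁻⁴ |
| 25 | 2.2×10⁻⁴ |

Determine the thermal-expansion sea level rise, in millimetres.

176 mm of thermosteric rise

Layer 1 at 25 °C → α = 2.2×10⁻⁴ K⁻¹
Layer 2 at 17 °C → α = 1.7×10⁻⁴ K⁻¹
Layer 3 at 8.6 °C → α = 1.1×10⁻⁴ K⁻¹
Layer 4 at 2.2 °C → α = 0.65×10⁻⁴ K⁻¹
Layer 1: 1.9 × 98 × 2.2×10⁻⁴ = 0.040964 m
Layer 2: 1.3 × 1.7×10⁻⁴ × 320 = 0.07072 m
1.1×10⁻⁴ × 720 × 0.53 = 0.041976 m
Layer 4: 0.65×10⁻⁴ × 1400 × 0.24 = 0.02184 m
Δh = 0.040964 + 0.07072 + 0.041976 + 0.02184 = 0.17550 m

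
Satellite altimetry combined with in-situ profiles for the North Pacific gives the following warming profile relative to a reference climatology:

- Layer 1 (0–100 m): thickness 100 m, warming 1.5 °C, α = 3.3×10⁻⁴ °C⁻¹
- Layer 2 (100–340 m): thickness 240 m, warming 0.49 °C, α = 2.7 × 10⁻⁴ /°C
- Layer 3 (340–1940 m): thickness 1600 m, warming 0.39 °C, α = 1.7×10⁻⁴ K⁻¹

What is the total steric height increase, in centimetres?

Δh ≈ 18.7 cm

3.3×10⁻⁴ × 100 × 1.5 = 0.04950 m
Layer 2: 0.49 × 240 × 2.7×10⁻⁴ = 0.031752 m
Layer 3: 1.7×10⁻⁴ × 0.39 × 1600 = 0.10608 m
Δh = 0.04950 + 0.031752 + 0.10608 = 0.187332 m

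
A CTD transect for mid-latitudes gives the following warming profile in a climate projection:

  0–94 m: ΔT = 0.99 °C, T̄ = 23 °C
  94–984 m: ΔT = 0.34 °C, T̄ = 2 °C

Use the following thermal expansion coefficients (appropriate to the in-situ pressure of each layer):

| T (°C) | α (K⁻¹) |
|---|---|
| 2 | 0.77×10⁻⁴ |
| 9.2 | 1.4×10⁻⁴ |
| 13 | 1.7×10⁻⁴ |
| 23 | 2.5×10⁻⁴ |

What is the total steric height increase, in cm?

about 4.66 cm

Layer 1 at 23 °C → α = 2.5×10⁻⁴ K⁻¹
Layer 2 at 2 °C → α = 0.77×10⁻⁴ K⁻¹
0.99 × 94 × 2.5×10⁻⁴ = 0.023265 m
Layer 2: 890 × 0.34 × 0.77×10⁻⁴ = 0.0233002 m
Δh = 0.023265 + 0.0233002 = 0.0465652 m ≈ 4.66 cm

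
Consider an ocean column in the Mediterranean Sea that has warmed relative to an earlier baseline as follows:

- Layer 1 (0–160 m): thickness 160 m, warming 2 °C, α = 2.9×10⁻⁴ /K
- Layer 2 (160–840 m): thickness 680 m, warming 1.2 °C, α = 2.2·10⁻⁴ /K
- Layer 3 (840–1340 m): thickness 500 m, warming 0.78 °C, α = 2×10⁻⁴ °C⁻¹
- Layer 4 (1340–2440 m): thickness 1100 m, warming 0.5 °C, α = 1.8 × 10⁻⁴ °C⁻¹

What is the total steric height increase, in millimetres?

Δh = 449 mm

Layer 1: 2.9×10⁻⁴ × 2 × 160 = 0.09280 m
680 × 1.2 × 2.2×10⁻⁴ = 0.17952 m
Layer 3: 0.78 × 2×10⁻⁴ × 500 = 0.07800 m
Layer 4: 1.8×10⁻⁴ × 0.5 × 1100 = 0.09900 m
Δh = 0.09280 + 0.17952 + 0.07800 + 0.09900 = 0.44932 m ≈ 449 mm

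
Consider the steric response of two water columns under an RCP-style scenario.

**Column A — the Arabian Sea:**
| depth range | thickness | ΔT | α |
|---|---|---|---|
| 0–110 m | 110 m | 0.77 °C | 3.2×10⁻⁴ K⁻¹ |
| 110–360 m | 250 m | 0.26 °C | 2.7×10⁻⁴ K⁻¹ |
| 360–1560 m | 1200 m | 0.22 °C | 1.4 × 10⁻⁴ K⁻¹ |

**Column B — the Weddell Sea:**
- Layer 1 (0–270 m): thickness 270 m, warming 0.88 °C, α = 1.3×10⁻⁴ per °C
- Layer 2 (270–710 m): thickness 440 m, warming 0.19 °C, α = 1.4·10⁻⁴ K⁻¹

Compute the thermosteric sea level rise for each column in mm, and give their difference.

A: 81.6 mm; B: 42.6 mm; difference 39.0 mm

A Layer 1: 110 × 0.77 × 3.2×10⁻⁴ = 0.027104 m
A 110–360 m: 2.7×10⁻⁴ × 250 × 0.26 = 0.01755 m
A 360–1560 m: 0.22 × 1200 × 1.4×10⁻⁴ = 0.03696 m
A total: 0.081614 m
B Layer 1: 1.3×10⁻⁴ × 270 × 0.88 = 0.030888 m
B 270–710 m: 0.19 × 440 × 1.4×10⁻⁴ = 0.011704 m
B total: 0.042592 m
Difference: 0.081614 − 0.042592 = 0.039022 m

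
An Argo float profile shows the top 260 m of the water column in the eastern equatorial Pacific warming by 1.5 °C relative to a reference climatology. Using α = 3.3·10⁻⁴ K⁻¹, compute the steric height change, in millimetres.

Δh = αΔT·H = 3.3×10⁻⁴ × 1.5 × 260 = 0.12870 m

Δh = 129 mm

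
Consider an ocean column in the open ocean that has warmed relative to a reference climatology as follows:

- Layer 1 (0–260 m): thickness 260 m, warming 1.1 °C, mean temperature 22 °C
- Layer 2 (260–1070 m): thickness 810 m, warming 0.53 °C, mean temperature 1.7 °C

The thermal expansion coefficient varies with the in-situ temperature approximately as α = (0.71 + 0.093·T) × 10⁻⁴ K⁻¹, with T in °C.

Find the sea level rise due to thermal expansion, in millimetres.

116 mm of thermosteric rise

Layer 1: α = (0.71 + 0.093×22)×10⁻⁴ = 2.756×10⁻⁴ K⁻¹
Layer 2: α = (0.71 + 0.093×1.7)×10⁻⁴ = 0.8681×10⁻⁴ K⁻¹
Layer 1: 2.756×10⁻⁴ × 1.1 × 260 = 0.0788216 m
Layer 2: 0.8681×10⁻⁴ × 810 × 0.53 = 0.037267533 m
Δh = 0.0788216 + 0.037267533 = 0.116089133 m ≈ 116 mm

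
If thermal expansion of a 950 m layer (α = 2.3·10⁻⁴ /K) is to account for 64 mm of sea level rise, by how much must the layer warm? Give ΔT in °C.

ΔT ≈ 0.293 °C

ΔT = Δh/(αH) = 0.064 / (2.3×10⁻⁴ × 950) ≈ 0.2929 °C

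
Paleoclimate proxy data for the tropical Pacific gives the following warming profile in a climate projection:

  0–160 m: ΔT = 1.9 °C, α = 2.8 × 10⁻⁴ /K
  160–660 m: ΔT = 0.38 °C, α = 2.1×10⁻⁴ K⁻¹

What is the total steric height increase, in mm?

Layer 1: 2.8×10⁻⁴ × 160 × 1.9 = 0.08512 m
160–660 m: 2.1×10⁻⁴ × 0.38 × 500 = 0.03990 m
Δh = 0.08512 + 0.03990 = 0.12502 m

Δh ≈ 130 mm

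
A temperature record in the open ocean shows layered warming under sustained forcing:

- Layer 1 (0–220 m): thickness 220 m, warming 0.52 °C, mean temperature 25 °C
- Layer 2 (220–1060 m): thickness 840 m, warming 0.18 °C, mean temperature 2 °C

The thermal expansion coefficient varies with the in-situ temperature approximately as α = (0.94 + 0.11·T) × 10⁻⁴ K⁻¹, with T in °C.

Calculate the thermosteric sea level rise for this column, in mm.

Layer 1: α = (0.94 + 0.11×25)×10⁻⁴ = 3.69×10⁻⁴ K⁻¹
Layer 2: α = (0.94 + 0.11×2)×10⁻⁴ = 1.16×10⁻⁴ K⁻¹
0–220 m: 220 × 3.69×10⁻⁴ × 0.52 = 0.0422136 m
Layer 2: 1.16×10⁻⁴ × 0.18 × 840 = 0.0175392 m
Δh = 0.0422136 + 0.0175392 = 0.0597528 m ≈ 59.8 mm

Δh ≈ 59.8 mm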